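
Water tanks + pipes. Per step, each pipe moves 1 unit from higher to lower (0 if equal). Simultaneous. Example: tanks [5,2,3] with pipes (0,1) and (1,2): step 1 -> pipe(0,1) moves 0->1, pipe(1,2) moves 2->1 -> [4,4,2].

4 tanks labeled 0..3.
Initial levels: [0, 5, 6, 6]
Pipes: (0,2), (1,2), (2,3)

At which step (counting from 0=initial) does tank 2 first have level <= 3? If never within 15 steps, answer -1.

Answer: 5

Derivation:
Step 1: flows [2->0,2->1,2=3] -> levels [1 6 4 6]
Step 2: flows [2->0,1->2,3->2] -> levels [2 5 5 5]
Step 3: flows [2->0,1=2,2=3] -> levels [3 5 4 5]
Step 4: flows [2->0,1->2,3->2] -> levels [4 4 5 4]
Step 5: flows [2->0,2->1,2->3] -> levels [5 5 2 5]
Tank 2 first reaches <=3 at step 5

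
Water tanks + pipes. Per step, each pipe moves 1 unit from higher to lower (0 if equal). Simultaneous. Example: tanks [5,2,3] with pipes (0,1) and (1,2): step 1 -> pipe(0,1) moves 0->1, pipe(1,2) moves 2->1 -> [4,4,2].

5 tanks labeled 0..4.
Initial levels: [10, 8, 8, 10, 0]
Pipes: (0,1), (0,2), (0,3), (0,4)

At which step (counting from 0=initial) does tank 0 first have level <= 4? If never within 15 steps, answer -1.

Step 1: flows [0->1,0->2,0=3,0->4] -> levels [7 9 9 10 1]
Step 2: flows [1->0,2->0,3->0,0->4] -> levels [9 8 8 9 2]
Step 3: flows [0->1,0->2,0=3,0->4] -> levels [6 9 9 9 3]
Step 4: flows [1->0,2->0,3->0,0->4] -> levels [8 8 8 8 4]
Step 5: flows [0=1,0=2,0=3,0->4] -> levels [7 8 8 8 5]
Step 6: flows [1->0,2->0,3->0,0->4] -> levels [9 7 7 7 6]
Step 7: flows [0->1,0->2,0->3,0->4] -> levels [5 8 8 8 7]
Step 8: flows [1->0,2->0,3->0,4->0] -> levels [9 7 7 7 6]
  -> period-2 cycle (repeats step 6); tank 0 never drops to <=4
Tank 0 never reaches <=4 within 15 steps

Answer: -1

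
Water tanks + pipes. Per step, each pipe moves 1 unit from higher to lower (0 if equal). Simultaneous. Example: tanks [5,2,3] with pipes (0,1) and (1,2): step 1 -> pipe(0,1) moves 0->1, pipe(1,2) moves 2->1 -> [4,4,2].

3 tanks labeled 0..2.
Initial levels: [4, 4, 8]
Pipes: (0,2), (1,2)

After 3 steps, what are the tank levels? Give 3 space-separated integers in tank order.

Answer: 5 5 6

Derivation:
Step 1: flows [2->0,2->1] -> levels [5 5 6]
Step 2: flows [2->0,2->1] -> levels [6 6 4]
Step 3: flows [0->2,1->2] -> levels [5 5 6]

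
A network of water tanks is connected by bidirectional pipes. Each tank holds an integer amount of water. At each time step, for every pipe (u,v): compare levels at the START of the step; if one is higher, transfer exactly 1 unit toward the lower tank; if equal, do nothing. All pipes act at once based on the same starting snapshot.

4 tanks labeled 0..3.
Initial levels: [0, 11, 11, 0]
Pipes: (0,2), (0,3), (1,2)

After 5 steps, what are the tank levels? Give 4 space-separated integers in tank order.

Answer: 3 9 8 2

Derivation:
Step 1: flows [2->0,0=3,1=2] -> levels [1 11 10 0]
Step 2: flows [2->0,0->3,1->2] -> levels [1 10 10 1]
Step 3: flows [2->0,0=3,1=2] -> levels [2 10 9 1]
Step 4: flows [2->0,0->3,1->2] -> levels [2 9 9 2]
Step 5: flows [2->0,0=3,1=2] -> levels [3 9 8 2]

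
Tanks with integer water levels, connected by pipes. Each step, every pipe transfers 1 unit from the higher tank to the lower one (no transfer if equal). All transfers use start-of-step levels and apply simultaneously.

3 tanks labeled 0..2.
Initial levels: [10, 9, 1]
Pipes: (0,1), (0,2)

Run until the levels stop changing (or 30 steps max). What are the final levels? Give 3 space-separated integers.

Answer: 6 7 7

Derivation:
Step 1: flows [0->1,0->2] -> levels [8 10 2]
Step 2: flows [1->0,0->2] -> levels [8 9 3]
Step 3: flows [1->0,0->2] -> levels [8 8 4]
Step 4: flows [0=1,0->2] -> levels [7 8 5]
Step 5: flows [1->0,0->2] -> levels [7 7 6]
Step 6: flows [0=1,0->2] -> levels [6 7 7]
Step 7: flows [1->0,2->0] -> levels [8 6 6]
Step 8: flows [0->1,0->2] -> levels [6 7 7]
  -> period-2 cycle: step 8 state = step 6 state; never stabilizes
  -> state at step 30: (30-6) mod 2 = 0, same as step 6 -> [6 7 7]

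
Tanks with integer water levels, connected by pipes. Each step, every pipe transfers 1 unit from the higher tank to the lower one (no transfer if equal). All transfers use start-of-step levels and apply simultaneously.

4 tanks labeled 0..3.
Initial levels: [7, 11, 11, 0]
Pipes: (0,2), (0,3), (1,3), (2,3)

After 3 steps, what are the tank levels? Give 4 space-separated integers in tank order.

Step 1: flows [2->0,0->3,1->3,2->3] -> levels [7 10 9 3]
Step 2: flows [2->0,0->3,1->3,2->3] -> levels [7 9 7 6]
Step 3: flows [0=2,0->3,1->3,2->3] -> levels [6 8 6 9]

Answer: 6 8 6 9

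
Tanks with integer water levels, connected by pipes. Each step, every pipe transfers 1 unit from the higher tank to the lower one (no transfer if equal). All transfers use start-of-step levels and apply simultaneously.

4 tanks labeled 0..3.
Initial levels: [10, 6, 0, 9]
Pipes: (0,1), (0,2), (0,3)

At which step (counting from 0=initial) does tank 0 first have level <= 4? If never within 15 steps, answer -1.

Answer: 7

Derivation:
Step 1: flows [0->1,0->2,0->3] -> levels [7 7 1 10]
Step 2: flows [0=1,0->2,3->0] -> levels [7 7 2 9]
Step 3: flows [0=1,0->2,3->0] -> levels [7 7 3 8]
Step 4: flows [0=1,0->2,3->0] -> levels [7 7 4 7]
Step 5: flows [0=1,0->2,0=3] -> levels [6 7 5 7]
Step 6: flows [1->0,0->2,3->0] -> levels [7 6 6 6]
Step 7: flows [0->1,0->2,0->3] -> levels [4 7 7 7]
Tank 0 first reaches <=4 at step 7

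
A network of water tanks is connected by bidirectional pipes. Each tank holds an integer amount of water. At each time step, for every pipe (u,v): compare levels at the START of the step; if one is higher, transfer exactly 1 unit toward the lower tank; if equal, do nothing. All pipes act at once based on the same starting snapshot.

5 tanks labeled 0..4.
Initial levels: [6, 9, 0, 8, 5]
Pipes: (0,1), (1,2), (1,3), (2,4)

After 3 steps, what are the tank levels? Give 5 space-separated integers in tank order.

Step 1: flows [1->0,1->2,1->3,4->2] -> levels [7 6 2 9 4]
Step 2: flows [0->1,1->2,3->1,4->2] -> levels [6 7 4 8 3]
Step 3: flows [1->0,1->2,3->1,2->4] -> levels [7 6 4 7 4]

Answer: 7 6 4 7 4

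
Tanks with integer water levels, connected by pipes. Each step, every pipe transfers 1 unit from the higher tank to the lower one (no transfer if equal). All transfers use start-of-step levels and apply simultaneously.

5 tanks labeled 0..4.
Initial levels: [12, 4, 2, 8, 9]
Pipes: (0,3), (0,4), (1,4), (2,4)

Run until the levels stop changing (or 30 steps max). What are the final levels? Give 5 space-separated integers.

Step 1: flows [0->3,0->4,4->1,4->2] -> levels [10 5 3 9 8]
Step 2: flows [0->3,0->4,4->1,4->2] -> levels [8 6 4 10 7]
Step 3: flows [3->0,0->4,4->1,4->2] -> levels [8 7 5 9 6]
Step 4: flows [3->0,0->4,1->4,4->2] -> levels [8 6 6 8 7]
Step 5: flows [0=3,0->4,4->1,4->2] -> levels [7 7 7 8 6]
Step 6: flows [3->0,0->4,1->4,2->4] -> levels [7 6 6 7 9]
Step 7: flows [0=3,4->0,4->1,4->2] -> levels [8 7 7 7 6]
Step 8: flows [0->3,0->4,1->4,2->4] -> levels [6 6 6 8 9]
Step 9: flows [3->0,4->0,4->1,4->2] -> levels [8 7 7 7 6]
  -> period-2 cycle: step 9 state = step 7 state; never stabilizes
  -> state at step 30: (30-7) mod 2 = 1, same as step 8 -> [6 6 6 8 9]

Answer: 6 6 6 8 9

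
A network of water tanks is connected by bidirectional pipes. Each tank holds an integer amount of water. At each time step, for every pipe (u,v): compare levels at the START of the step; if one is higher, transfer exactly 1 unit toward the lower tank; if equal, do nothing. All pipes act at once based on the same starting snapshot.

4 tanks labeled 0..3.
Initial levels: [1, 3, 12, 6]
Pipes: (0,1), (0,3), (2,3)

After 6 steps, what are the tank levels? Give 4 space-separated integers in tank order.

Answer: 5 5 6 6

Derivation:
Step 1: flows [1->0,3->0,2->3] -> levels [3 2 11 6]
Step 2: flows [0->1,3->0,2->3] -> levels [3 3 10 6]
Step 3: flows [0=1,3->0,2->3] -> levels [4 3 9 6]
Step 4: flows [0->1,3->0,2->3] -> levels [4 4 8 6]
Step 5: flows [0=1,3->0,2->3] -> levels [5 4 7 6]
Step 6: flows [0->1,3->0,2->3] -> levels [5 5 6 6]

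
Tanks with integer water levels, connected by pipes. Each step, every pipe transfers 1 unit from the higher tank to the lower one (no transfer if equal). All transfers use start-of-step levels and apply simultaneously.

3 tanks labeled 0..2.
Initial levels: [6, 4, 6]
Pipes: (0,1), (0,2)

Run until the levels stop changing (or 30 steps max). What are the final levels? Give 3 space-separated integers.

Answer: 6 5 5

Derivation:
Step 1: flows [0->1,0=2] -> levels [5 5 6]
Step 2: flows [0=1,2->0] -> levels [6 5 5]
Step 3: flows [0->1,0->2] -> levels [4 6 6]
Step 4: flows [1->0,2->0] -> levels [6 5 5]
  -> period-2 cycle: step 4 state = step 2 state; never stabilizes
  -> state at step 30: (30-2) mod 2 = 0, same as step 2 -> [6 5 5]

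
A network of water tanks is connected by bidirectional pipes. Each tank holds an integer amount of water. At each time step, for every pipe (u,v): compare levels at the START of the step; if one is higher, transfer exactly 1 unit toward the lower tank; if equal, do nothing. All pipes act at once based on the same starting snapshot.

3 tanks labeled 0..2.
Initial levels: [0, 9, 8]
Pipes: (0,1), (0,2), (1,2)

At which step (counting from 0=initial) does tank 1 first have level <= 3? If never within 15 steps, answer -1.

Step 1: flows [1->0,2->0,1->2] -> levels [2 7 8]
Step 2: flows [1->0,2->0,2->1] -> levels [4 7 6]
Step 3: flows [1->0,2->0,1->2] -> levels [6 5 6]
Step 4: flows [0->1,0=2,2->1] -> levels [5 7 5]
Step 5: flows [1->0,0=2,1->2] -> levels [6 5 6]
  -> period-2 cycle (repeats step 3); tank 1 never drops to <=3
Tank 1 never reaches <=3 within 15 steps

Answer: -1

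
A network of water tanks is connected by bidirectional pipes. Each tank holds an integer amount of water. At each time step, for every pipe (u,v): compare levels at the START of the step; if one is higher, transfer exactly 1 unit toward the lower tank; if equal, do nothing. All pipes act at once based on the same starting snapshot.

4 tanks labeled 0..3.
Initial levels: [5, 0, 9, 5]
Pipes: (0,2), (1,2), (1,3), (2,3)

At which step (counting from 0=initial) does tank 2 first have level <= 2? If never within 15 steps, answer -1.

Answer: -1

Derivation:
Step 1: flows [2->0,2->1,3->1,2->3] -> levels [6 2 6 5]
Step 2: flows [0=2,2->1,3->1,2->3] -> levels [6 4 4 5]
Step 3: flows [0->2,1=2,3->1,3->2] -> levels [5 5 6 3]
Step 4: flows [2->0,2->1,1->3,2->3] -> levels [6 5 3 5]
Step 5: flows [0->2,1->2,1=3,3->2] -> levels [5 4 6 4]
Step 6: flows [2->0,2->1,1=3,2->3] -> levels [6 5 3 5]
  -> period-2 cycle (repeats step 4); tank 2 never drops to <=2
Tank 2 never reaches <=2 within 15 steps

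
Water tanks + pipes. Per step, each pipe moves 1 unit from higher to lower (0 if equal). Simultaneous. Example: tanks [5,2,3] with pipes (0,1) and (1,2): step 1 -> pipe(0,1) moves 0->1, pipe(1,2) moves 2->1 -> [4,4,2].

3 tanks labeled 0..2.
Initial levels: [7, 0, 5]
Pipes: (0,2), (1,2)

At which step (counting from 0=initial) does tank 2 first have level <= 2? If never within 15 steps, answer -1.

Step 1: flows [0->2,2->1] -> levels [6 1 5]
Step 2: flows [0->2,2->1] -> levels [5 2 5]
Step 3: flows [0=2,2->1] -> levels [5 3 4]
Step 4: flows [0->2,2->1] -> levels [4 4 4]
Step 5: flows [0=2,1=2] -> levels [4 4 4]
  -> stable; tank 2 stays at 4 > 2
Tank 2 never reaches <=2 within 15 steps

Answer: -1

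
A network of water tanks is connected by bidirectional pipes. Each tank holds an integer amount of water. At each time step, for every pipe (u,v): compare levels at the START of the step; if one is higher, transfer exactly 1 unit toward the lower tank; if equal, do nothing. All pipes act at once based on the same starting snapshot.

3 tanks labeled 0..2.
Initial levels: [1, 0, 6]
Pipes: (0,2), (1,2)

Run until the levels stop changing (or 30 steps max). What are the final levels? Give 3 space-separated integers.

Step 1: flows [2->0,2->1] -> levels [2 1 4]
Step 2: flows [2->0,2->1] -> levels [3 2 2]
Step 3: flows [0->2,1=2] -> levels [2 2 3]
Step 4: flows [2->0,2->1] -> levels [3 3 1]
Step 5: flows [0->2,1->2] -> levels [2 2 3]
  -> period-2 cycle: step 5 state = step 3 state; never stabilizes
  -> state at step 30: (30-3) mod 2 = 1, same as step 4 -> [3 3 1]

Answer: 3 3 1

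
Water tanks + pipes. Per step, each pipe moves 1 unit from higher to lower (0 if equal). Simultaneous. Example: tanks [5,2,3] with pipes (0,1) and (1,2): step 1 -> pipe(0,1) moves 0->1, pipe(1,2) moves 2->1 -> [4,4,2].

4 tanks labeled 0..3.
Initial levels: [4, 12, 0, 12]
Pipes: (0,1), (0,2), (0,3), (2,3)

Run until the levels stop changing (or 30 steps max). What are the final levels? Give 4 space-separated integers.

Answer: 6 8 7 7

Derivation:
Step 1: flows [1->0,0->2,3->0,3->2] -> levels [5 11 2 10]
Step 2: flows [1->0,0->2,3->0,3->2] -> levels [6 10 4 8]
Step 3: flows [1->0,0->2,3->0,3->2] -> levels [7 9 6 6]
Step 4: flows [1->0,0->2,0->3,2=3] -> levels [6 8 7 7]
Step 5: flows [1->0,2->0,3->0,2=3] -> levels [9 7 6 6]
Step 6: flows [0->1,0->2,0->3,2=3] -> levels [6 8 7 7]
  -> period-2 cycle: step 6 state = step 4 state; never stabilizes
  -> state at step 30: (30-4) mod 2 = 0, same as step 4 -> [6 8 7 7]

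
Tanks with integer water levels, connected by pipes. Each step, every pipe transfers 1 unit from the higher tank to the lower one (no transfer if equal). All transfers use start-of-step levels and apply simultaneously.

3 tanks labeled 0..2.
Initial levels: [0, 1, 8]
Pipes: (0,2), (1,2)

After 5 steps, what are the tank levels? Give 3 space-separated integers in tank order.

Answer: 3 4 2

Derivation:
Step 1: flows [2->0,2->1] -> levels [1 2 6]
Step 2: flows [2->0,2->1] -> levels [2 3 4]
Step 3: flows [2->0,2->1] -> levels [3 4 2]
Step 4: flows [0->2,1->2] -> levels [2 3 4]
  -> period-2 cycle: step 4 state = step 2 state
  -> state at step 5: (5-2) mod 2 = 1, same as step 3 -> [3 4 2]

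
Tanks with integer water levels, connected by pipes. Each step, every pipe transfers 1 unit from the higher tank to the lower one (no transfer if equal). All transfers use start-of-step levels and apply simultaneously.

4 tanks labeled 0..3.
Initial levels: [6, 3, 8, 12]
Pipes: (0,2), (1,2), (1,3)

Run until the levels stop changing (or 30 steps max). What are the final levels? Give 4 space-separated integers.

Answer: 7 9 6 7

Derivation:
Step 1: flows [2->0,2->1,3->1] -> levels [7 5 6 11]
Step 2: flows [0->2,2->1,3->1] -> levels [6 7 6 10]
Step 3: flows [0=2,1->2,3->1] -> levels [6 7 7 9]
Step 4: flows [2->0,1=2,3->1] -> levels [7 8 6 8]
Step 5: flows [0->2,1->2,1=3] -> levels [6 7 8 8]
Step 6: flows [2->0,2->1,3->1] -> levels [7 9 6 7]
Step 7: flows [0->2,1->2,1->3] -> levels [6 7 8 8]
  -> period-2 cycle: step 7 state = step 5 state; never stabilizes
  -> state at step 30: (30-5) mod 2 = 1, same as step 6 -> [7 9 6 7]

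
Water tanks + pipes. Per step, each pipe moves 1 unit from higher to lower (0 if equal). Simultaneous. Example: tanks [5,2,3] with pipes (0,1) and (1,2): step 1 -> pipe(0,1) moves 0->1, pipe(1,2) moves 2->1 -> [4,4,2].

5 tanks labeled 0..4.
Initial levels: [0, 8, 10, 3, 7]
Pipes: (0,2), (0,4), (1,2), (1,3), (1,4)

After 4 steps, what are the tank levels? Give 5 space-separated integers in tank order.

Answer: 6 7 5 5 5

Derivation:
Step 1: flows [2->0,4->0,2->1,1->3,1->4] -> levels [2 7 8 4 7]
Step 2: flows [2->0,4->0,2->1,1->3,1=4] -> levels [4 7 6 5 6]
Step 3: flows [2->0,4->0,1->2,1->3,1->4] -> levels [6 4 6 6 6]
Step 4: flows [0=2,0=4,2->1,3->1,4->1] -> levels [6 7 5 5 5]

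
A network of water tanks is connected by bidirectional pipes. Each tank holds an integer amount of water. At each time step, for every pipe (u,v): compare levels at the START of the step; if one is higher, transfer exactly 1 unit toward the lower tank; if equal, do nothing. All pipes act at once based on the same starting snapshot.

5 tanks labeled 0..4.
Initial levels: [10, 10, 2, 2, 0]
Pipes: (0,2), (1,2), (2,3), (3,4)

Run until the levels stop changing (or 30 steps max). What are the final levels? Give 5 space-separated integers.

Answer: 6 6 3 5 4

Derivation:
Step 1: flows [0->2,1->2,2=3,3->4] -> levels [9 9 4 1 1]
Step 2: flows [0->2,1->2,2->3,3=4] -> levels [8 8 5 2 1]
Step 3: flows [0->2,1->2,2->3,3->4] -> levels [7 7 6 2 2]
Step 4: flows [0->2,1->2,2->3,3=4] -> levels [6 6 7 3 2]
Step 5: flows [2->0,2->1,2->3,3->4] -> levels [7 7 4 3 3]
Step 6: flows [0->2,1->2,2->3,3=4] -> levels [6 6 5 4 3]
Step 7: flows [0->2,1->2,2->3,3->4] -> levels [5 5 6 4 4]
Step 8: flows [2->0,2->1,2->3,3=4] -> levels [6 6 3 5 4]
Step 9: flows [0->2,1->2,3->2,3->4] -> levels [5 5 6 3 5]
Step 10: flows [2->0,2->1,2->3,4->3] -> levels [6 6 3 5 4]
  -> period-2 cycle: step 10 state = step 8 state; never stabilizes
  -> state at step 30: (30-8) mod 2 = 0, same as step 8 -> [6 6 3 5 4]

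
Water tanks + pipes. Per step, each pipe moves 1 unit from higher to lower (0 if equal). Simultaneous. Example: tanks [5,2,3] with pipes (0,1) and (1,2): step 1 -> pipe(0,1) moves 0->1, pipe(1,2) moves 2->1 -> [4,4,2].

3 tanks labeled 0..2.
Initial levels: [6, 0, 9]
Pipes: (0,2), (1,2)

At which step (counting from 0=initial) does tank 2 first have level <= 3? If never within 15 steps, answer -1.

Step 1: flows [2->0,2->1] -> levels [7 1 7]
Step 2: flows [0=2,2->1] -> levels [7 2 6]
Step 3: flows [0->2,2->1] -> levels [6 3 6]
Step 4: flows [0=2,2->1] -> levels [6 4 5]
Step 5: flows [0->2,2->1] -> levels [5 5 5]
Step 6: flows [0=2,1=2] -> levels [5 5 5]
  -> stable; tank 2 stays at 5 > 3
Tank 2 never reaches <=3 within 15 steps

Answer: -1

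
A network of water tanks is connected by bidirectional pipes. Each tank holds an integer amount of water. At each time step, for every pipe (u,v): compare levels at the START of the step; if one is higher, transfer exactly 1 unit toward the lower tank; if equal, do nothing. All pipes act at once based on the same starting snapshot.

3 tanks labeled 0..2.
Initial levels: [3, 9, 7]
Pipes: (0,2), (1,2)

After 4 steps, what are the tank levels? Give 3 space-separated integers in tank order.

Answer: 6 6 7

Derivation:
Step 1: flows [2->0,1->2] -> levels [4 8 7]
Step 2: flows [2->0,1->2] -> levels [5 7 7]
Step 3: flows [2->0,1=2] -> levels [6 7 6]
Step 4: flows [0=2,1->2] -> levels [6 6 7]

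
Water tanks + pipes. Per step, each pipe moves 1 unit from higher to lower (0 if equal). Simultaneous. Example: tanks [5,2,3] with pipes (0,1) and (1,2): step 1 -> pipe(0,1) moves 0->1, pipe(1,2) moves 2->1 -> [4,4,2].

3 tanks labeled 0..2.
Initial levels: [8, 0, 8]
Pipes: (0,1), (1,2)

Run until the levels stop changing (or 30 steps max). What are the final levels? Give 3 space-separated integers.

Step 1: flows [0->1,2->1] -> levels [7 2 7]
Step 2: flows [0->1,2->1] -> levels [6 4 6]
Step 3: flows [0->1,2->1] -> levels [5 6 5]
Step 4: flows [1->0,1->2] -> levels [6 4 6]
  -> period-2 cycle: step 4 state = step 2 state; never stabilizes
  -> state at step 30: (30-2) mod 2 = 0, same as step 2 -> [6 4 6]

Answer: 6 4 6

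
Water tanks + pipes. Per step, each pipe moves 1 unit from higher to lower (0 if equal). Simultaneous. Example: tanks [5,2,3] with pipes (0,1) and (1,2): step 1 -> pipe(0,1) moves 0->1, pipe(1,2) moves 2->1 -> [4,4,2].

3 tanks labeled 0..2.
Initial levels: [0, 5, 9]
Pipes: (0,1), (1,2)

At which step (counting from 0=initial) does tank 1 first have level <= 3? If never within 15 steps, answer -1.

Step 1: flows [1->0,2->1] -> levels [1 5 8]
Step 2: flows [1->0,2->1] -> levels [2 5 7]
Step 3: flows [1->0,2->1] -> levels [3 5 6]
Step 4: flows [1->0,2->1] -> levels [4 5 5]
Step 5: flows [1->0,1=2] -> levels [5 4 5]
Step 6: flows [0->1,2->1] -> levels [4 6 4]
Step 7: flows [1->0,1->2] -> levels [5 4 5]
  -> period-2 cycle (repeats step 5); tank 1 never drops to <=3
Tank 1 never reaches <=3 within 15 steps

Answer: -1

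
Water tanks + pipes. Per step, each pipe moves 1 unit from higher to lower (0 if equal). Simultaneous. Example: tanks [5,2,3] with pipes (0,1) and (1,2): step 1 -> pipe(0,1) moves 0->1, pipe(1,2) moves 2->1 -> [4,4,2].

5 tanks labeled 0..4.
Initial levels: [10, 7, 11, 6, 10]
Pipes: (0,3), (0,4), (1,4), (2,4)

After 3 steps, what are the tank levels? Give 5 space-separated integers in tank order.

Answer: 7 8 9 9 11

Derivation:
Step 1: flows [0->3,0=4,4->1,2->4] -> levels [9 8 10 7 10]
Step 2: flows [0->3,4->0,4->1,2=4] -> levels [9 9 10 8 8]
Step 3: flows [0->3,0->4,1->4,2->4] -> levels [7 8 9 9 11]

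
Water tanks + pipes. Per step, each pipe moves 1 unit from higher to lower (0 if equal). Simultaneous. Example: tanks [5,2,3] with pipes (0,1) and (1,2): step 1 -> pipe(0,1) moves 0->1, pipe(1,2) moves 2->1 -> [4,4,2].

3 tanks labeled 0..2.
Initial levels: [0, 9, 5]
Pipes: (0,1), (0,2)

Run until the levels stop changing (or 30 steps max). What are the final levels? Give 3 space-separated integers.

Answer: 6 4 4

Derivation:
Step 1: flows [1->0,2->0] -> levels [2 8 4]
Step 2: flows [1->0,2->0] -> levels [4 7 3]
Step 3: flows [1->0,0->2] -> levels [4 6 4]
Step 4: flows [1->0,0=2] -> levels [5 5 4]
Step 5: flows [0=1,0->2] -> levels [4 5 5]
Step 6: flows [1->0,2->0] -> levels [6 4 4]
Step 7: flows [0->1,0->2] -> levels [4 5 5]
  -> period-2 cycle: step 7 state = step 5 state; never stabilizes
  -> state at step 30: (30-5) mod 2 = 1, same as step 6 -> [6 4 4]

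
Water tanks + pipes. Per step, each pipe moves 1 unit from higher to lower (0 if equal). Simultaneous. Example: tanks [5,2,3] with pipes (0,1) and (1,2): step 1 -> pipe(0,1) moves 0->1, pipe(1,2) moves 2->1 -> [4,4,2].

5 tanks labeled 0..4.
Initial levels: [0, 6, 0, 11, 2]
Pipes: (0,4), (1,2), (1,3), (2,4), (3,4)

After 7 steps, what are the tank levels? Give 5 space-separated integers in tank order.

Step 1: flows [4->0,1->2,3->1,4->2,3->4] -> levels [1 6 2 9 1]
Step 2: flows [0=4,1->2,3->1,2->4,3->4] -> levels [1 6 2 7 3]
Step 3: flows [4->0,1->2,3->1,4->2,3->4] -> levels [2 6 4 5 2]
Step 4: flows [0=4,1->2,1->3,2->4,3->4] -> levels [2 4 4 5 4]
Step 5: flows [4->0,1=2,3->1,2=4,3->4] -> levels [3 5 4 3 4]
Step 6: flows [4->0,1->2,1->3,2=4,4->3] -> levels [4 3 5 5 2]
Step 7: flows [0->4,2->1,3->1,2->4,3->4] -> levels [3 5 3 3 5]

Answer: 3 5 3 3 5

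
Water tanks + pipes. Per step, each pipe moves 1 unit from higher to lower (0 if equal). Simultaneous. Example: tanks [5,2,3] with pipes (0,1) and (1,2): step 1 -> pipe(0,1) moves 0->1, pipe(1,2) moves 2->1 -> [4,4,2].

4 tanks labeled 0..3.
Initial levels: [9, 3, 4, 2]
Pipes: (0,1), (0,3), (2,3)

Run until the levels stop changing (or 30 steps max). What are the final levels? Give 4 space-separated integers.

Answer: 6 4 5 3

Derivation:
Step 1: flows [0->1,0->3,2->3] -> levels [7 4 3 4]
Step 2: flows [0->1,0->3,3->2] -> levels [5 5 4 4]
Step 3: flows [0=1,0->3,2=3] -> levels [4 5 4 5]
Step 4: flows [1->0,3->0,3->2] -> levels [6 4 5 3]
Step 5: flows [0->1,0->3,2->3] -> levels [4 5 4 5]
  -> period-2 cycle: step 5 state = step 3 state; never stabilizes
  -> state at step 30: (30-3) mod 2 = 1, same as step 4 -> [6 4 5 3]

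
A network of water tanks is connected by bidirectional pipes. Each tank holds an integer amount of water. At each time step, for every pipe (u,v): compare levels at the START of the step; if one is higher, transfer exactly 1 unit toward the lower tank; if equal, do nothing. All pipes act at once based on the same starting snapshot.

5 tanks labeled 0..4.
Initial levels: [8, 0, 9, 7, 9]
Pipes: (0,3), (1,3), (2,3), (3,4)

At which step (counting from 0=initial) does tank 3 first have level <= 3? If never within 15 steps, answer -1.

Answer: -1

Derivation:
Step 1: flows [0->3,3->1,2->3,4->3] -> levels [7 1 8 9 8]
Step 2: flows [3->0,3->1,3->2,3->4] -> levels [8 2 9 5 9]
Step 3: flows [0->3,3->1,2->3,4->3] -> levels [7 3 8 7 8]
Step 4: flows [0=3,3->1,2->3,4->3] -> levels [7 4 7 8 7]
Step 5: flows [3->0,3->1,3->2,3->4] -> levels [8 5 8 4 8]
Step 6: flows [0->3,1->3,2->3,4->3] -> levels [7 4 7 8 7]
  -> period-2 cycle (repeats step 4); tank 3 never drops to <=3
Tank 3 never reaches <=3 within 15 steps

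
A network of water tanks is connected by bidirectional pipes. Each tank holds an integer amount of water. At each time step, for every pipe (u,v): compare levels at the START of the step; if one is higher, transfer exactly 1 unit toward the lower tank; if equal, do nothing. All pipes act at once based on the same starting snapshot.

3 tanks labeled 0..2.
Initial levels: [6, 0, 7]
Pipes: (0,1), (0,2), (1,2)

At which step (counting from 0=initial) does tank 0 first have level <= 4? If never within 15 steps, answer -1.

Step 1: flows [0->1,2->0,2->1] -> levels [6 2 5]
Step 2: flows [0->1,0->2,2->1] -> levels [4 4 5]
Tank 0 first reaches <=4 at step 2

Answer: 2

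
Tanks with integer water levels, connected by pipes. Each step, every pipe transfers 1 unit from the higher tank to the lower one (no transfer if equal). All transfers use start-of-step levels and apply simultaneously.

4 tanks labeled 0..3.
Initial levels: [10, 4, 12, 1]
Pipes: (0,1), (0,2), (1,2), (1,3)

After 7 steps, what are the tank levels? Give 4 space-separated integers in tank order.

Answer: 8 5 8 6

Derivation:
Step 1: flows [0->1,2->0,2->1,1->3] -> levels [10 5 10 2]
Step 2: flows [0->1,0=2,2->1,1->3] -> levels [9 6 9 3]
Step 3: flows [0->1,0=2,2->1,1->3] -> levels [8 7 8 4]
Step 4: flows [0->1,0=2,2->1,1->3] -> levels [7 8 7 5]
Step 5: flows [1->0,0=2,1->2,1->3] -> levels [8 5 8 6]
Step 6: flows [0->1,0=2,2->1,3->1] -> levels [7 8 7 5]
  -> period-2 cycle: step 6 state = step 4 state
  -> state at step 7: (7-4) mod 2 = 1, same as step 5 -> [8 5 8 6]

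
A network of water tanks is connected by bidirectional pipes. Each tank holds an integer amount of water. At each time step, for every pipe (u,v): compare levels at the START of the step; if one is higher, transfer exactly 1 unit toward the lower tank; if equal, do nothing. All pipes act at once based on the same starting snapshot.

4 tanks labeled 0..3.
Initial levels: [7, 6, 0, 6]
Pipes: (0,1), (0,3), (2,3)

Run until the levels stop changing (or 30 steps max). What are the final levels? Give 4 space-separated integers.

Step 1: flows [0->1,0->3,3->2] -> levels [5 7 1 6]
Step 2: flows [1->0,3->0,3->2] -> levels [7 6 2 4]
Step 3: flows [0->1,0->3,3->2] -> levels [5 7 3 4]
Step 4: flows [1->0,0->3,3->2] -> levels [5 6 4 4]
Step 5: flows [1->0,0->3,2=3] -> levels [5 5 4 5]
Step 6: flows [0=1,0=3,3->2] -> levels [5 5 5 4]
Step 7: flows [0=1,0->3,2->3] -> levels [4 5 4 6]
Step 8: flows [1->0,3->0,3->2] -> levels [6 4 5 4]
Step 9: flows [0->1,0->3,2->3] -> levels [4 5 4 6]
  -> period-2 cycle: step 9 state = step 7 state; never stabilizes
  -> state at step 30: (30-7) mod 2 = 1, same as step 8 -> [6 4 5 4]

Answer: 6 4 5 4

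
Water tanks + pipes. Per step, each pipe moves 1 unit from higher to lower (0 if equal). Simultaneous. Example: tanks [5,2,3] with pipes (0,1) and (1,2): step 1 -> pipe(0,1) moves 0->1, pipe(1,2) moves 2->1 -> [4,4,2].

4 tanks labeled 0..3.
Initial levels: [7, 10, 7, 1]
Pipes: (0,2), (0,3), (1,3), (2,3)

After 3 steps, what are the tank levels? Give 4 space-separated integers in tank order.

Step 1: flows [0=2,0->3,1->3,2->3] -> levels [6 9 6 4]
Step 2: flows [0=2,0->3,1->3,2->3] -> levels [5 8 5 7]
Step 3: flows [0=2,3->0,1->3,3->2] -> levels [6 7 6 6]

Answer: 6 7 6 6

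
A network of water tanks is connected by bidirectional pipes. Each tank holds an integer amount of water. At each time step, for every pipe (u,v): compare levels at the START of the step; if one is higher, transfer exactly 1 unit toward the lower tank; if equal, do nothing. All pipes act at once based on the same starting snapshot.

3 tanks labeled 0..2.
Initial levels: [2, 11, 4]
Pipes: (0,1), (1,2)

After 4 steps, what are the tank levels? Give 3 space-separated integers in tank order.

Step 1: flows [1->0,1->2] -> levels [3 9 5]
Step 2: flows [1->0,1->2] -> levels [4 7 6]
Step 3: flows [1->0,1->2] -> levels [5 5 7]
Step 4: flows [0=1,2->1] -> levels [5 6 6]

Answer: 5 6 6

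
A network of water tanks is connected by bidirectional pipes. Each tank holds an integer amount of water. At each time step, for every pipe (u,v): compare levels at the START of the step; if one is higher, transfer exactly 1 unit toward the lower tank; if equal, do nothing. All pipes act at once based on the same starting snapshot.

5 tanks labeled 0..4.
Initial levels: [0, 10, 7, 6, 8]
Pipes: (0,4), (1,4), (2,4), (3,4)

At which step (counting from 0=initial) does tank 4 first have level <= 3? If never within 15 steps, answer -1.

Step 1: flows [4->0,1->4,4->2,4->3] -> levels [1 9 8 7 6]
Step 2: flows [4->0,1->4,2->4,3->4] -> levels [2 8 7 6 8]
Step 3: flows [4->0,1=4,4->2,4->3] -> levels [3 8 8 7 5]
Step 4: flows [4->0,1->4,2->4,3->4] -> levels [4 7 7 6 7]
Step 5: flows [4->0,1=4,2=4,4->3] -> levels [5 7 7 7 5]
Step 6: flows [0=4,1->4,2->4,3->4] -> levels [5 6 6 6 8]
Step 7: flows [4->0,4->1,4->2,4->3] -> levels [6 7 7 7 4]
Step 8: flows [0->4,1->4,2->4,3->4] -> levels [5 6 6 6 8]
  -> period-2 cycle (repeats step 6); tank 4 never drops to <=3
Tank 4 never reaches <=3 within 15 steps

Answer: -1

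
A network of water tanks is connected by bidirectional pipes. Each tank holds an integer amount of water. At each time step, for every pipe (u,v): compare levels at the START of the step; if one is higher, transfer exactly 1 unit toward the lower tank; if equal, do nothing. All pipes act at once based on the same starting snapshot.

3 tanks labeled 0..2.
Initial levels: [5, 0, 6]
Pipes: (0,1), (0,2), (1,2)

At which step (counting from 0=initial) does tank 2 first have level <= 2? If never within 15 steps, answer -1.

Step 1: flows [0->1,2->0,2->1] -> levels [5 2 4]
Step 2: flows [0->1,0->2,2->1] -> levels [3 4 4]
Step 3: flows [1->0,2->0,1=2] -> levels [5 3 3]
Step 4: flows [0->1,0->2,1=2] -> levels [3 4 4]
  -> period-2 cycle (repeats step 2); tank 2 never drops to <=2
Tank 2 never reaches <=2 within 15 steps

Answer: -1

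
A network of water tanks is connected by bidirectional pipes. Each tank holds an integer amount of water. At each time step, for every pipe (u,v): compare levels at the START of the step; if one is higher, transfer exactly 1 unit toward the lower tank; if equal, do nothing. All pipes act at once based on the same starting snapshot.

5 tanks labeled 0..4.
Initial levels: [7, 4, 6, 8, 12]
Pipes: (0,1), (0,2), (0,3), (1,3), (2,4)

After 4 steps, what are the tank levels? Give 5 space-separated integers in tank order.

Answer: 9 6 8 6 8

Derivation:
Step 1: flows [0->1,0->2,3->0,3->1,4->2] -> levels [6 6 8 6 11]
Step 2: flows [0=1,2->0,0=3,1=3,4->2] -> levels [7 6 8 6 10]
Step 3: flows [0->1,2->0,0->3,1=3,4->2] -> levels [6 7 8 7 9]
Step 4: flows [1->0,2->0,3->0,1=3,4->2] -> levels [9 6 8 6 8]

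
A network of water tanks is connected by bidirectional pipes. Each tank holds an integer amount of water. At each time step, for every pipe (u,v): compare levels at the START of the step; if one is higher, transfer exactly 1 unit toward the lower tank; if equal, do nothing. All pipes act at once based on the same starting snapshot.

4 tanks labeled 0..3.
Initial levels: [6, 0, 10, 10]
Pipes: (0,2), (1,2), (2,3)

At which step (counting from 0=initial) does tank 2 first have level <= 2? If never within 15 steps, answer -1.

Step 1: flows [2->0,2->1,2=3] -> levels [7 1 8 10]
Step 2: flows [2->0,2->1,3->2] -> levels [8 2 7 9]
Step 3: flows [0->2,2->1,3->2] -> levels [7 3 8 8]
Step 4: flows [2->0,2->1,2=3] -> levels [8 4 6 8]
Step 5: flows [0->2,2->1,3->2] -> levels [7 5 7 7]
Step 6: flows [0=2,2->1,2=3] -> levels [7 6 6 7]
Step 7: flows [0->2,1=2,3->2] -> levels [6 6 8 6]
Step 8: flows [2->0,2->1,2->3] -> levels [7 7 5 7]
Step 9: flows [0->2,1->2,3->2] -> levels [6 6 8 6]
  -> period-2 cycle (repeats step 7); tank 2 never drops to <=2
Tank 2 never reaches <=2 within 15 steps

Answer: -1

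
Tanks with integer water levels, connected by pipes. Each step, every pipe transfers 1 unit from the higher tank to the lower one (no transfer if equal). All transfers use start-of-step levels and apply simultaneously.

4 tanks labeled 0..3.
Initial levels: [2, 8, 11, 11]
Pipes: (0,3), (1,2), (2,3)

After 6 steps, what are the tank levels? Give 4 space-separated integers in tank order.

Step 1: flows [3->0,2->1,2=3] -> levels [3 9 10 10]
Step 2: flows [3->0,2->1,2=3] -> levels [4 10 9 9]
Step 3: flows [3->0,1->2,2=3] -> levels [5 9 10 8]
Step 4: flows [3->0,2->1,2->3] -> levels [6 10 8 8]
Step 5: flows [3->0,1->2,2=3] -> levels [7 9 9 7]
Step 6: flows [0=3,1=2,2->3] -> levels [7 9 8 8]

Answer: 7 9 8 8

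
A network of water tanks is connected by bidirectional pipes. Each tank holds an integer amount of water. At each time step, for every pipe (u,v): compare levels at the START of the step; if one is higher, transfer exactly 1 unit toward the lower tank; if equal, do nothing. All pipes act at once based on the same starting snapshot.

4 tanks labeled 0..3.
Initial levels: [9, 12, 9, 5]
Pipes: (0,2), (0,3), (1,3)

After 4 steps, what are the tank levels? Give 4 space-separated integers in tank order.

Answer: 8 9 9 9

Derivation:
Step 1: flows [0=2,0->3,1->3] -> levels [8 11 9 7]
Step 2: flows [2->0,0->3,1->3] -> levels [8 10 8 9]
Step 3: flows [0=2,3->0,1->3] -> levels [9 9 8 9]
Step 4: flows [0->2,0=3,1=3] -> levels [8 9 9 9]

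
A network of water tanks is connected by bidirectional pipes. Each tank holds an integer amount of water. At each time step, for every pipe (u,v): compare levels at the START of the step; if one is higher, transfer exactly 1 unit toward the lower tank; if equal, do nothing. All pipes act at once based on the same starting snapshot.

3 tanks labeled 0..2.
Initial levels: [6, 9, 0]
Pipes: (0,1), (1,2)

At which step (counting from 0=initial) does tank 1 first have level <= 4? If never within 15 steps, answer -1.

Answer: -1

Derivation:
Step 1: flows [1->0,1->2] -> levels [7 7 1]
Step 2: flows [0=1,1->2] -> levels [7 6 2]
Step 3: flows [0->1,1->2] -> levels [6 6 3]
Step 4: flows [0=1,1->2] -> levels [6 5 4]
Step 5: flows [0->1,1->2] -> levels [5 5 5]
Step 6: flows [0=1,1=2] -> levels [5 5 5]
  -> stable; tank 1 stays at 5 > 4
Tank 1 never reaches <=4 within 15 steps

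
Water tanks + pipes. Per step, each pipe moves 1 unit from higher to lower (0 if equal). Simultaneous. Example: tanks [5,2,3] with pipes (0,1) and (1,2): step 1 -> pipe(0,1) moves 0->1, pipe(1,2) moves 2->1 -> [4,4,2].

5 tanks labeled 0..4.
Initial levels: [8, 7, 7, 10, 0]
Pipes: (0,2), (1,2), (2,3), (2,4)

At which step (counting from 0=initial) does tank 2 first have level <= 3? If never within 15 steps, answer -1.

Step 1: flows [0->2,1=2,3->2,2->4] -> levels [7 7 8 9 1]
Step 2: flows [2->0,2->1,3->2,2->4] -> levels [8 8 6 8 2]
Step 3: flows [0->2,1->2,3->2,2->4] -> levels [7 7 8 7 3]
Step 4: flows [2->0,2->1,2->3,2->4] -> levels [8 8 4 8 4]
Step 5: flows [0->2,1->2,3->2,2=4] -> levels [7 7 7 7 4]
Step 6: flows [0=2,1=2,2=3,2->4] -> levels [7 7 6 7 5]
Step 7: flows [0->2,1->2,3->2,2->4] -> levels [6 6 8 6 6]
Step 8: flows [2->0,2->1,2->3,2->4] -> levels [7 7 4 7 7]
Step 9: flows [0->2,1->2,3->2,4->2] -> levels [6 6 8 6 6]
  -> period-2 cycle (repeats step 7); tank 2 never drops to <=3
Tank 2 never reaches <=3 within 15 steps

Answer: -1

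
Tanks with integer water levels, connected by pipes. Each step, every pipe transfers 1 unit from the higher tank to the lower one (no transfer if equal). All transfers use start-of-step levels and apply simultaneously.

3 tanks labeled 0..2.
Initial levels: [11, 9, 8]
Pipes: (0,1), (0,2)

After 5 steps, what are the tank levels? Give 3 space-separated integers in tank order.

Step 1: flows [0->1,0->2] -> levels [9 10 9]
Step 2: flows [1->0,0=2] -> levels [10 9 9]
Step 3: flows [0->1,0->2] -> levels [8 10 10]
Step 4: flows [1->0,2->0] -> levels [10 9 9]
  -> period-2 cycle: step 4 state = step 2 state
  -> state at step 5: (5-2) mod 2 = 1, same as step 3 -> [8 10 10]

Answer: 8 10 10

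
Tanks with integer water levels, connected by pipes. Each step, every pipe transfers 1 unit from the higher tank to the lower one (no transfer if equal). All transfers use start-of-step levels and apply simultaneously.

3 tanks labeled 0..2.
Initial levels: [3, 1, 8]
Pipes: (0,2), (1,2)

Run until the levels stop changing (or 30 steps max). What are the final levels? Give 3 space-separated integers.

Answer: 4 4 4

Derivation:
Step 1: flows [2->0,2->1] -> levels [4 2 6]
Step 2: flows [2->0,2->1] -> levels [5 3 4]
Step 3: flows [0->2,2->1] -> levels [4 4 4]
Step 4: flows [0=2,1=2] -> levels [4 4 4]
  -> stable (no change)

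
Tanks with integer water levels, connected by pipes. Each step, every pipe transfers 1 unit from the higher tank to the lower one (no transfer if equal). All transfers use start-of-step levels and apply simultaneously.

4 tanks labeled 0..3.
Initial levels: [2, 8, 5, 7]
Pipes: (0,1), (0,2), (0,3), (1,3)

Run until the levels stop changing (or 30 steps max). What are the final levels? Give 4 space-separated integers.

Step 1: flows [1->0,2->0,3->0,1->3] -> levels [5 6 4 7]
Step 2: flows [1->0,0->2,3->0,3->1] -> levels [6 6 5 5]
Step 3: flows [0=1,0->2,0->3,1->3] -> levels [4 5 6 7]
Step 4: flows [1->0,2->0,3->0,3->1] -> levels [7 5 5 5]
Step 5: flows [0->1,0->2,0->3,1=3] -> levels [4 6 6 6]
Step 6: flows [1->0,2->0,3->0,1=3] -> levels [7 5 5 5]
  -> period-2 cycle: step 6 state = step 4 state; never stabilizes
  -> state at step 30: (30-4) mod 2 = 0, same as step 4 -> [7 5 5 5]

Answer: 7 5 5 5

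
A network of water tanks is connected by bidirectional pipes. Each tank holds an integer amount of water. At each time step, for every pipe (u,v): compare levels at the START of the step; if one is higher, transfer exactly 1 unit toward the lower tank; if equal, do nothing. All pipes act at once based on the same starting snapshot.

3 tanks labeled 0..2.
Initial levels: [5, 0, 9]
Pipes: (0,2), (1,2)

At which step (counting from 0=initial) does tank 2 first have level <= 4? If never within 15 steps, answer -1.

Answer: 5

Derivation:
Step 1: flows [2->0,2->1] -> levels [6 1 7]
Step 2: flows [2->0,2->1] -> levels [7 2 5]
Step 3: flows [0->2,2->1] -> levels [6 3 5]
Step 4: flows [0->2,2->1] -> levels [5 4 5]
Step 5: flows [0=2,2->1] -> levels [5 5 4]
Tank 2 first reaches <=4 at step 5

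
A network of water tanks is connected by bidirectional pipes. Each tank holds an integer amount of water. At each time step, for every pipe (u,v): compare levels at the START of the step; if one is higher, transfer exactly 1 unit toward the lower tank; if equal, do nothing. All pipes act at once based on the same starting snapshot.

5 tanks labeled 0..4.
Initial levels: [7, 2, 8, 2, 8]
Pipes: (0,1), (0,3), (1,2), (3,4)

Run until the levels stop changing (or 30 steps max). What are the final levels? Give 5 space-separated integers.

Step 1: flows [0->1,0->3,2->1,4->3] -> levels [5 4 7 4 7]
Step 2: flows [0->1,0->3,2->1,4->3] -> levels [3 6 6 6 6]
Step 3: flows [1->0,3->0,1=2,3=4] -> levels [5 5 6 5 6]
Step 4: flows [0=1,0=3,2->1,4->3] -> levels [5 6 5 6 5]
Step 5: flows [1->0,3->0,1->2,3->4] -> levels [7 4 6 4 6]
Step 6: flows [0->1,0->3,2->1,4->3] -> levels [5 6 5 6 5]
  -> period-2 cycle: step 6 state = step 4 state; never stabilizes
  -> state at step 30: (30-4) mod 2 = 0, same as step 4 -> [5 6 5 6 5]

Answer: 5 6 5 6 5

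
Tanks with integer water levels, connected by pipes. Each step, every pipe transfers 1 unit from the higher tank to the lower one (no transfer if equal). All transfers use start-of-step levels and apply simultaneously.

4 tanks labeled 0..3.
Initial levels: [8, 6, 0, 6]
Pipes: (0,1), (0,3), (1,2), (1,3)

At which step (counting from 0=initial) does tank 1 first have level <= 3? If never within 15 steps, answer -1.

Answer: -1

Derivation:
Step 1: flows [0->1,0->3,1->2,1=3] -> levels [6 6 1 7]
Step 2: flows [0=1,3->0,1->2,3->1] -> levels [7 6 2 5]
Step 3: flows [0->1,0->3,1->2,1->3] -> levels [5 5 3 7]
Step 4: flows [0=1,3->0,1->2,3->1] -> levels [6 5 4 5]
Step 5: flows [0->1,0->3,1->2,1=3] -> levels [4 5 5 6]
Step 6: flows [1->0,3->0,1=2,3->1] -> levels [6 5 5 4]
Step 7: flows [0->1,0->3,1=2,1->3] -> levels [4 5 5 6]
  -> period-2 cycle (repeats step 5); tank 1 never drops to <=3
Tank 1 never reaches <=3 within 15 steps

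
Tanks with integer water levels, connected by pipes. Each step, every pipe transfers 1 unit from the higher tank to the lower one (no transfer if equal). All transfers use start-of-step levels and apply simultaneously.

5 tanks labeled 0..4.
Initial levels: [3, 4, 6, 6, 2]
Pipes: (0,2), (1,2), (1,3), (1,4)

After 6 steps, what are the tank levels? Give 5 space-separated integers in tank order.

Step 1: flows [2->0,2->1,3->1,1->4] -> levels [4 5 4 5 3]
Step 2: flows [0=2,1->2,1=3,1->4] -> levels [4 3 5 5 4]
Step 3: flows [2->0,2->1,3->1,4->1] -> levels [5 6 3 4 3]
Step 4: flows [0->2,1->2,1->3,1->4] -> levels [4 3 5 5 4]
  -> period-2 cycle: step 4 state = step 2 state
  -> state at step 6: (6-2) mod 2 = 0, same as step 2 -> [4 3 5 5 4]

Answer: 4 3 5 5 4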